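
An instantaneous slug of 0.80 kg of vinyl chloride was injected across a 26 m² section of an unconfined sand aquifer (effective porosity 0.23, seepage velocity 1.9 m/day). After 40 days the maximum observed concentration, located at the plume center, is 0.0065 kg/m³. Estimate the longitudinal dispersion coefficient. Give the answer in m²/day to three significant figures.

At the plume center C_max = M/(n_e·A·√(4πDt)), so D = M²/(4πt·(n_e·A·C_max)²).
n_e·A·C_max = 0.23 × 26 × 0.0065 = 0.03887 kg/m.
D = 0.80²/(4π × 40 × 0.03887²) = 0.843 m²/day.

0.843 m²/day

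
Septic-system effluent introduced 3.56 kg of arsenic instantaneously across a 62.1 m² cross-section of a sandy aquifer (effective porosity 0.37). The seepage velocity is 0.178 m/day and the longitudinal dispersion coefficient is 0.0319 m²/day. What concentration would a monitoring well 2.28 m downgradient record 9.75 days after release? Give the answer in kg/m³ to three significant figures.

0.0618 kg/m³

For an instantaneous plane source, C(x,t) = M/(n_e·A·√(4πDt)) · exp(−(x−vt)²/(4Dt)), with n_e·A the pore (flow) area.
Plume center vt = 0.178 × 9.75 = 1.7355 m, so the well at 2.28 m is 0.5445 m downgradient of the peak.
√(4πDt) = 1.977 m, giving peak height M/(n_e·A·√(4πDt)) = 3.56/(0.37 × 62.1 × 1.977) = 0.07837 kg/m³.
(x−vt)²/(4Dt) = (0.5445)²/(4 × 0.0319 × 9.75) = 0.2383; exp(−0.2383) = 0.7880.
C = 0.07837 × 0.7880 = 0.0618 kg/m³.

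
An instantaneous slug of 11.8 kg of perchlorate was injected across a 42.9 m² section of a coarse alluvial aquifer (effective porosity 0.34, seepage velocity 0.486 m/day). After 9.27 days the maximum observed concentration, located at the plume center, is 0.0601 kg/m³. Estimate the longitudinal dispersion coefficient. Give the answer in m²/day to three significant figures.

1.56 m²/day

At the plume center C_max = M/(n_e·A·√(4πDt)), so D = M²/(4πt·(n_e·A·C_max)²).
n_e·A·C_max = 0.34 × 42.9 × 0.0601 = 0.8766 kg/m.
D = 11.8²/(4π × 9.27 × 0.8766²) = 1.56 m²/day.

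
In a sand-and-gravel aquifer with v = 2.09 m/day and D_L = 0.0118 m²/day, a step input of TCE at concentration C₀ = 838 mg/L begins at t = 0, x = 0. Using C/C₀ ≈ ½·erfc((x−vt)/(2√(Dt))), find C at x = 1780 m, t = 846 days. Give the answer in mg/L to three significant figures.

3.33 mg/L

For a continuous step input, C/C₀ ≈ ½·erfc((x−vt)/(2√(Dt))).
vt = 2.09 × 846 = 1768.14 m and 2√(Dt) = 2√(0.0118 × 846) = 6.319 m.
Argument (x−vt)/(2√(Dt)) = (1780 − 1768.14)/6.319 = 1.877; ½·erfc(1.877) = 0.003972.
C = 838 × 0.003972 = 3.33 mg/L.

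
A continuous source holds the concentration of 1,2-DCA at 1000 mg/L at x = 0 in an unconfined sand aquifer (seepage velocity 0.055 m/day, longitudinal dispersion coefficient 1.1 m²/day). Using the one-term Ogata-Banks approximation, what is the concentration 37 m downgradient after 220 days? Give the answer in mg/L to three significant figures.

For a continuous step input, C/C₀ ≈ ½·erfc((x−vt)/(2√(Dt))).
vt = 0.055 × 220 = 12.1 m and 2√(Dt) = 2√(1.1 × 220) = 31.11 m.
Argument (x−vt)/(2√(Dt)) = (37 − 12.1)/31.11 = 0.8004; ½·erfc(0.8004) = 0.1288.
C = 1000 × 0.1288 = 129 mg/L.

129 mg/L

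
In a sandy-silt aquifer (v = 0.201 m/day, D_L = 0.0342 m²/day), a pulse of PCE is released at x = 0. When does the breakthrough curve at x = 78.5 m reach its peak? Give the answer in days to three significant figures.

For the 1D instantaneous-source solution, setting ∂C/∂t = 0 at fixed x gives v²t² + 2Dt − x² = 0, so t = (√(D² + v²x²) − D)/v².
√(D² + v²x²) = √(0.0342² + 0.201² × 78.5²) = 15.78; v² = 0.040401.
t = (15.78 − 0.0342)/0.040401 = 390 days (vs. the pure-advection estimate x/v = 391 d).

390 days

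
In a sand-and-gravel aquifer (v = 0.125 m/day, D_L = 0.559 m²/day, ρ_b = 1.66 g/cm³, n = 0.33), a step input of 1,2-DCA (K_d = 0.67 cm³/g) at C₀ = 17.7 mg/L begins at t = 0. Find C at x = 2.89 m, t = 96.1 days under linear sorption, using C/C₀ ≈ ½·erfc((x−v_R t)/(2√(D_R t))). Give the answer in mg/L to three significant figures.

Retardation factor R = 1 + ρ_b·K_d/n = 1 + 1.66 × 0.67/0.33 = 4.370.
Sorption retards both mechanisms: v_R = v/R = 0.02860 m/day, D_R = D/R = 0.1279 m²/day.
v_R·t = 0.02860 × 96.1 = 2.74846 m; 2√(D_R t) = 7.012 m; argument = (2.89 − 2.74846)/7.012 = 0.02019.
C = C₀ × ½·erfc(0.02019) = 17.7 × 0.4886 = 8.65 mg/L.

8.65 mg/L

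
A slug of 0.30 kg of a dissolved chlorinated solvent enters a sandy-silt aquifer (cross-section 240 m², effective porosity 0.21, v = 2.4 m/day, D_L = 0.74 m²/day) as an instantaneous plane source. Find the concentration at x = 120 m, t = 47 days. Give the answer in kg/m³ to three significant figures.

For an instantaneous plane source, C(x,t) = M/(n_e·A·√(4πDt)) · exp(−(x−vt)²/(4Dt)), with n_e·A the pore (flow) area.
Plume center vt = 2.4 × 47 = 112.8 m, so the well at 120 m is 7.2 m downgradient of the peak.
√(4πDt) = 20.91 m, giving peak height M/(n_e·A·√(4πDt)) = 0.30/(0.21 × 240 × 20.91) = 0.0002847 kg/m³.
(x−vt)²/(4Dt) = (7.2)²/(4 × 0.74 × 47) = 0.3726; exp(−0.3726) = 0.6889.
C = 0.0002847 × 0.6889 = 0.000196 kg/m³.

0.000196 kg/m³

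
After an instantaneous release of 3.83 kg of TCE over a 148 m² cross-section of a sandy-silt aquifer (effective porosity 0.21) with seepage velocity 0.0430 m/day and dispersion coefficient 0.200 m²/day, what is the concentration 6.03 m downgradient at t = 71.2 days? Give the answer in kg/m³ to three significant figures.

For an instantaneous plane source, C(x,t) = M/(n_e·A·√(4πDt)) · exp(−(x−vt)²/(4Dt)), with n_e·A the pore (flow) area.
Plume center vt = 0.0430 × 71.2 = 3.0616 m, so the well at 6.03 m is 2.9684 m downgradient of the peak.
√(4πDt) = 13.38 m, giving peak height M/(n_e·A·√(4πDt)) = 3.83/(0.21 × 148 × 13.38) = 0.009210 kg/m³.
(x−vt)²/(4Dt) = (2.9684)²/(4 × 0.200 × 71.2) = 0.1547; exp(−0.1547) = 0.8567.
C = 0.009210 × 0.8567 = 0.00789 kg/m³.

0.00789 kg/m³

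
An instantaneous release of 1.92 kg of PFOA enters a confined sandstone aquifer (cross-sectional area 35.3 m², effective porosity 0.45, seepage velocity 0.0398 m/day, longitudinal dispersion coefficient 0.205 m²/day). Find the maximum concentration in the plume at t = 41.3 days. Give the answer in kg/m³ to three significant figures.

The peak of an instantaneous 1D plume sits at x = vt; there the Gaussian factor is 1 and C_max = M/(n_e·A·√(4πDt)), where n_e·A is the pore area the mass is dissolved in.
√(4πDt) = √(4π × 0.205 × 41.3) = 10.31 m, so C_max = 1.92/(0.45 × 35.3 × 10.31) = 0.0117 kg/m³.

0.0117 kg/m³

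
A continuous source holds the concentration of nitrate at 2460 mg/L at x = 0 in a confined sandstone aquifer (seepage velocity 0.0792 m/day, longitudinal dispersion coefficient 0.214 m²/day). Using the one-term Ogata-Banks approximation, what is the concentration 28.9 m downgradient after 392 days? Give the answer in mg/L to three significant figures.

1390 mg/L

For a continuous step input, C/C₀ ≈ ½·erfc((x−vt)/(2√(Dt))).
vt = 0.0792 × 392 = 31.0464 m and 2√(Dt) = 2√(0.214 × 392) = 18.32 m.
Argument (x−vt)/(2√(Dt)) = (28.9 − 31.0464)/18.32 = -0.1172; ½·erfc(-0.1172) = 0.5658.
C = 2460 × 0.5658 = 1390 mg/L.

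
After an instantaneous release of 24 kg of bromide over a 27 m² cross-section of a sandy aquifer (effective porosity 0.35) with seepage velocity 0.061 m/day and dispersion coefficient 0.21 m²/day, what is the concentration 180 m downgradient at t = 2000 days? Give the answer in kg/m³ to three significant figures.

For an instantaneous plane source, C(x,t) = M/(n_e·A·√(4πDt)) · exp(−(x−vt)²/(4Dt)), with n_e·A the pore (flow) area.
Plume center vt = 0.061 × 2000 = 122 m, so the well at 180 m is 58 m downgradient of the peak.
√(4πDt) = 72.65 m, giving peak height M/(n_e·A·√(4πDt)) = 24/(0.35 × 27 × 72.65) = 0.03496 kg/m³.
(x−vt)²/(4Dt) = (58)²/(4 × 0.21 × 2000) = 2.002; exp(−2.002) = 0.1351.
C = 0.03496 × 0.1351 = 0.00472 kg/m³.

0.00472 kg/m³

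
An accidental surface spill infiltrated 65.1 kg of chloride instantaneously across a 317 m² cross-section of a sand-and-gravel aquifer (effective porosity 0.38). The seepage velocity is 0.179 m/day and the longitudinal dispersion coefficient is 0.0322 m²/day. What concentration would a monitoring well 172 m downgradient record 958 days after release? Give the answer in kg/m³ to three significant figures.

For an instantaneous plane source, C(x,t) = M/(n_e·A·√(4πDt)) · exp(−(x−vt)²/(4Dt)), with n_e·A the pore (flow) area.
Plume center vt = 0.179 × 958 = 171.482 m, so the well at 172 m is 0.518 m downgradient of the peak.
√(4πDt) = 19.69 m, giving peak height M/(n_e·A·√(4πDt)) = 65.1/(0.38 × 317 × 19.69) = 0.02745 kg/m³.
(x−vt)²/(4Dt) = (0.518)²/(4 × 0.0322 × 958) = 0.002175; exp(−0.002175) = 0.9978.
C = 0.02745 × 0.9978 = 0.0274 kg/m³.

0.0274 kg/m³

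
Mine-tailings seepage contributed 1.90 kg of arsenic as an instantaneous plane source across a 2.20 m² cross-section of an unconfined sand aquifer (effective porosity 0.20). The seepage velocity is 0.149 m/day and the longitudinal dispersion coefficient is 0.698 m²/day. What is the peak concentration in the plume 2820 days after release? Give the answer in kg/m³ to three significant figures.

The peak of an instantaneous 1D plume sits at x = vt; there the Gaussian factor is 1 and C_max = M/(n_e·A·√(4πDt)), where n_e·A is the pore area the mass is dissolved in.
√(4πDt) = √(4π × 0.698 × 2820) = 157.3 m, so C_max = 1.90/(0.20 × 2.20 × 157.3) = 0.0275 kg/m³.

0.0275 kg/m³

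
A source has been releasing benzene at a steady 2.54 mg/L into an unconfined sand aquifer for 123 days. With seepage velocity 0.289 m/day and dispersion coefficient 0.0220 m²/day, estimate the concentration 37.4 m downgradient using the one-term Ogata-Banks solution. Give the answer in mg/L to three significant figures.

0.541 mg/L

For a continuous step input, C/C₀ ≈ ½·erfc((x−vt)/(2√(Dt))).
vt = 0.289 × 123 = 35.547 m and 2√(Dt) = 2√(0.0220 × 123) = 3.290 m.
Argument (x−vt)/(2√(Dt)) = (37.4 − 35.547)/3.290 = 0.5632; ½·erfc(0.5632) = 0.2129.
C = 2.54 × 0.2129 = 0.541 mg/L.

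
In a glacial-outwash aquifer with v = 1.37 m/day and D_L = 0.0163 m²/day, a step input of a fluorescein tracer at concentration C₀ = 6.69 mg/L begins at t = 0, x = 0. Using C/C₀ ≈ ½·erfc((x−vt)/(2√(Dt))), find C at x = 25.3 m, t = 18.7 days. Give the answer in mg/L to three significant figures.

For a continuous step input, C/C₀ ≈ ½·erfc((x−vt)/(2√(Dt))).
vt = 1.37 × 18.7 = 25.619 m and 2√(Dt) = 2√(0.0163 × 18.7) = 1.104 m.
Argument (x−vt)/(2√(Dt)) = (25.3 − 25.619)/1.104 = -0.2889; ½·erfc(-0.2889) = 0.6586.
C = 6.69 × 0.6586 = 4.41 mg/L.

4.41 mg/L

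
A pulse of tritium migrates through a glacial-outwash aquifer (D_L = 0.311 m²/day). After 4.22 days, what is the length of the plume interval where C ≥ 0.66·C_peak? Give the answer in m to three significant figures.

2.95 m

The plume is Gaussian with σ = √(2Dt) = √(2 × 0.311 × 4.22) = 1.620 m.
C/C_peak = exp(−Δx²/(2σ²)) = 0.66 ⇒ Δx = σ·√(−2 ln 0.66) = 1.620 × 0.9116 = 1.477 m.
Width = 2Δx = 2.95 m.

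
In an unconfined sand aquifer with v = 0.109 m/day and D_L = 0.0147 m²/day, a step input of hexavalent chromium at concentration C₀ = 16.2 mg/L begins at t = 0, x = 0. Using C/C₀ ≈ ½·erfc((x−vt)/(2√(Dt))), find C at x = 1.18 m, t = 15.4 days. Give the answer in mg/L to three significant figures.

For a continuous step input, C/C₀ ≈ ½·erfc((x−vt)/(2√(Dt))).
vt = 0.109 × 15.4 = 1.6786 m and 2√(Dt) = 2√(0.0147 × 15.4) = 0.9516 m.
Argument (x−vt)/(2√(Dt)) = (1.18 − 1.6786)/0.9516 = -0.5240; ½·erfc(-0.5240) = 0.7707.
C = 16.2 × 0.7707 = 12.5 mg/L.

12.5 mg/L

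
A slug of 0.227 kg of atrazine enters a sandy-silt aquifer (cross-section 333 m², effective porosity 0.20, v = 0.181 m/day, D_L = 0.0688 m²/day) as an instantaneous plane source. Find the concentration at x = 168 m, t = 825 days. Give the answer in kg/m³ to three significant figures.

For an instantaneous plane source, C(x,t) = M/(n_e·A·√(4πDt)) · exp(−(x−vt)²/(4Dt)), with n_e·A the pore (flow) area.
Plume center vt = 0.181 × 825 = 149.325 m, so the well at 168 m is 18.675 m downgradient of the peak.
√(4πDt) = 26.71 m, giving peak height M/(n_e·A·√(4πDt)) = 0.227/(0.20 × 333 × 26.71) = 0.0001276 kg/m³.
(x−vt)²/(4Dt) = (18.675)²/(4 × 0.0688 × 825) = 1.536; exp(−1.536) = 0.2152.
C = 0.0001276 × 0.2152 = 2.75e-05 kg/m³.

2.75e-05 kg/m³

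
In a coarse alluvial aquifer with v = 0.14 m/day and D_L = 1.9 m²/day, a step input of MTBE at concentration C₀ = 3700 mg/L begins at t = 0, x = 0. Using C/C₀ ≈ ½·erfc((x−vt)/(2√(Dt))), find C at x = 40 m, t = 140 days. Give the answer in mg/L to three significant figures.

For a continuous step input, C/C₀ ≈ ½·erfc((x−vt)/(2√(Dt))).
vt = 0.14 × 140 = 19.6 m and 2√(Dt) = 2√(1.9 × 140) = 32.62 m.
Argument (x−vt)/(2√(Dt)) = (40 − 19.6)/32.62 = 0.6254; ½·erfc(0.6254) = 0.1882.
C = 3700 × 0.1882 = 696 mg/L.

696 mg/L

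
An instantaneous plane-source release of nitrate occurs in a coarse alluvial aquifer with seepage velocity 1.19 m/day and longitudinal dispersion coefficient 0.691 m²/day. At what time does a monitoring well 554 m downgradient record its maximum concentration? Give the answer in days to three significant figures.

For the 1D instantaneous-source solution, setting ∂C/∂t = 0 at fixed x gives v²t² + 2Dt − x² = 0, so t = (√(D² + v²x²) − D)/v².
√(D² + v²x²) = √(0.691² + 1.19² × 554²) = 659.3; v² = 1.4161.
t = (659.3 − 0.691)/1.4161 = 465 days (vs. the pure-advection estimate x/v = 466 d).

465 days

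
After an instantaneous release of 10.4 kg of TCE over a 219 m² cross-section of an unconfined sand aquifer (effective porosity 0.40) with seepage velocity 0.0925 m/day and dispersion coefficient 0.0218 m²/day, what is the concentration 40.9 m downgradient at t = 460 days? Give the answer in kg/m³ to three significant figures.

For an instantaneous plane source, C(x,t) = M/(n_e·A·√(4πDt)) · exp(−(x−vt)²/(4Dt)), with n_e·A the pore (flow) area.
Plume center vt = 0.0925 × 460 = 42.55 m, so the well at 40.9 m is 1.65 m upgradient of the peak.
√(4πDt) = 11.23 m, giving peak height M/(n_e·A·√(4πDt)) = 10.4/(0.40 × 219 × 11.23) = 0.01057 kg/m³.
(x−vt)²/(4Dt) = (-1.65)²/(4 × 0.0218 × 460) = 0.06787; exp(−0.06787) = 0.9344.
C = 0.01057 × 0.9344 = 0.00988 kg/m³.

0.00988 kg/m³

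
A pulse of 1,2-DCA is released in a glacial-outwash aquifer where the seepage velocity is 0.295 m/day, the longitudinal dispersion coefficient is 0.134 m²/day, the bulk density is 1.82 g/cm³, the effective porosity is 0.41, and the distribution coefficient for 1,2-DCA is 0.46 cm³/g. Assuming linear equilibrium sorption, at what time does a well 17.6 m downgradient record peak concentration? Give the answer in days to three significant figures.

Retardation factor R = 1 + ρ_b·K_d/n = 1 + 1.82 × 0.46/0.41 = 3.042.
Sorption retards both mechanisms: v_R = v/R = 0.09698 m/day, D_R = D/R = 0.04405 m²/day.
Peak time from v_R²t² + 2D_R t − x² = 0: t = (√(D_R² + v_R²x²) − D_R)/v_R².
√(D_R² + v_R²x²) = √(0.04405² + 0.09698² × 17.6²) = 1.707; v_R² = 0.009405.
t = (1.707 − 0.04405)/0.009405 = 177 days.

177 days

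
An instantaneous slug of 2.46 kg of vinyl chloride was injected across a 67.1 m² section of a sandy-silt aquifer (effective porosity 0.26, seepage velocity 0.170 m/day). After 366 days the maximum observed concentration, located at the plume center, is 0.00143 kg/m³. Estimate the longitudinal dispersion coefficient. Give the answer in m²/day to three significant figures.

2.11 m²/day

At the plume center C_max = M/(n_e·A·√(4πDt)), so D = M²/(4πt·(n_e·A·C_max)²).
n_e·A·C_max = 0.26 × 67.1 × 0.00143 = 0.02495 kg/m.
D = 2.46²/(4π × 366 × 0.02495²) = 2.11 m²/day.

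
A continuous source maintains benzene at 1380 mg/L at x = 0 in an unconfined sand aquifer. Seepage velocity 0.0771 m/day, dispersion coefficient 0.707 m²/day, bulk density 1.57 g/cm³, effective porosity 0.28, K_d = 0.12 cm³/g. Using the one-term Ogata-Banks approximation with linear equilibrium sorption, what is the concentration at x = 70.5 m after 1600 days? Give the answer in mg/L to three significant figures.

738 mg/L

Retardation factor R = 1 + ρ_b·K_d/n = 1 + 1.57 × 0.12/0.28 = 1.673.
Sorption retards both mechanisms: v_R = v/R = 0.04608 m/day, D_R = D/R = 0.4226 m²/day.
v_R·t = 0.04608 × 1600 = 73.728 m; 2√(D_R t) = 52.01 m; argument = (70.5 − 73.728)/52.01 = -0.06206.
C = C₀ × ½·erfc(-0.06206) = 1380 × 0.5350 = 738 mg/L.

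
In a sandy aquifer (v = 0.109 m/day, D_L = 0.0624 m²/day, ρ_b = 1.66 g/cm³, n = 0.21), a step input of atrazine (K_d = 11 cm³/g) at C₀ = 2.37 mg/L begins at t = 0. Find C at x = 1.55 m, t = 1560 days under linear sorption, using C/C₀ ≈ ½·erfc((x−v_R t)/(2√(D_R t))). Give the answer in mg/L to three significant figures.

1.43 mg/L

Retardation factor R = 1 + ρ_b·K_d/n = 1 + 1.66 × 11/0.21 = 87.95.
Sorption retards both mechanisms: v_R = v/R = 0.001239 m/day, D_R = D/R = 0.0007095 m²/day.
v_R·t = 0.001239 × 1560 = 1.93284 m; 2√(D_R t) = 2.104 m; argument = (1.55 − 1.93284)/2.104 = -0.1820.
C = C₀ × ½·erfc(-0.1820) = 2.37 × 0.6016 = 1.43 mg/L.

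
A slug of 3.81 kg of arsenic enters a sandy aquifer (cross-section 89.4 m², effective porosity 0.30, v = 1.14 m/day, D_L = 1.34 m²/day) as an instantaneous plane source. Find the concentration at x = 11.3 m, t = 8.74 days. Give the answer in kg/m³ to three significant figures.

For an instantaneous plane source, C(x,t) = M/(n_e·A·√(4πDt)) · exp(−(x−vt)²/(4Dt)), with n_e·A the pore (flow) area.
Plume center vt = 1.14 × 8.74 = 9.9636 m, so the well at 11.3 m is 1.3364 m downgradient of the peak.
√(4πDt) = 12.13 m, giving peak height M/(n_e·A·√(4πDt)) = 3.81/(0.30 × 89.4 × 12.13) = 0.01171 kg/m³.
(x−vt)²/(4Dt) = (1.3364)²/(4 × 1.34 × 8.74) = 0.03812; exp(−0.03812) = 0.9626.
C = 0.01171 × 0.9626 = 0.0113 kg/m³.

0.0113 kg/m³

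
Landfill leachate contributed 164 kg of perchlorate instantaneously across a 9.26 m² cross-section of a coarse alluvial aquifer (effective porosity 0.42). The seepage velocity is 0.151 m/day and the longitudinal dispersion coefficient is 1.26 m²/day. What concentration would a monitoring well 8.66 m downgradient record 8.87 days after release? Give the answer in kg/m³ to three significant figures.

For an instantaneous plane source, C(x,t) = M/(n_e·A·√(4πDt)) · exp(−(x−vt)²/(4Dt)), with n_e·A the pore (flow) area.
Plume center vt = 0.151 × 8.87 = 1.33937 m, so the well at 8.66 m is 7.32063 m downgradient of the peak.
√(4πDt) = 11.85 m, giving peak height M/(n_e·A·√(4πDt)) = 164/(0.42 × 9.26 × 11.85) = 3.558 kg/m³.
(x−vt)²/(4Dt) = (7.32063)²/(4 × 1.26 × 8.87) = 1.199; exp(−1.199) = 0.3015.
C = 3.558 × 0.3015 = 1.07 kg/m³.

1.07 kg/m³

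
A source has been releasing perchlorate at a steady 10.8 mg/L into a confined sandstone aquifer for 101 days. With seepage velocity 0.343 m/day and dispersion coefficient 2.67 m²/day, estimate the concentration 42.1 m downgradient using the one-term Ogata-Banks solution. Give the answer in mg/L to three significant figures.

4.04 mg/L

For a continuous step input, C/C₀ ≈ ½·erfc((x−vt)/(2√(Dt))).
vt = 0.343 × 101 = 34.643 m and 2√(Dt) = 2√(2.67 × 101) = 32.84 m.
Argument (x−vt)/(2√(Dt)) = (42.1 − 34.643)/32.84 = 0.2271; ½·erfc(0.2271) = 0.3740.
C = 10.8 × 0.3740 = 4.04 mg/L.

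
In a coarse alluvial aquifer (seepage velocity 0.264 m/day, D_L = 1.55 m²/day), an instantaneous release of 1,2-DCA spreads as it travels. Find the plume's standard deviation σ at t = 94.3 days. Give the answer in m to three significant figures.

Dispersive spreading gives a Gaussian with σ² = 2Dt; advection only shifts the center.
σ = √(2 × 1.55 × 94.3) = 17.1 m.

17.1 m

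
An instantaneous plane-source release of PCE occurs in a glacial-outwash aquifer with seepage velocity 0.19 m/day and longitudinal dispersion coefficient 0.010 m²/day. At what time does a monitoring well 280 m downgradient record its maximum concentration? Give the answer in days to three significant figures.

1470 days

For the 1D instantaneous-source solution, setting ∂C/∂t = 0 at fixed x gives v²t² + 2Dt − x² = 0, so t = (√(D² + v²x²) − D)/v².
√(D² + v²x²) = √(0.010² + 0.19² × 280²) = 53.20; v² = 0.0361.
t = (53.20 − 0.010)/0.0361 = 1470 days (vs. the pure-advection estimate x/v = 1470 d).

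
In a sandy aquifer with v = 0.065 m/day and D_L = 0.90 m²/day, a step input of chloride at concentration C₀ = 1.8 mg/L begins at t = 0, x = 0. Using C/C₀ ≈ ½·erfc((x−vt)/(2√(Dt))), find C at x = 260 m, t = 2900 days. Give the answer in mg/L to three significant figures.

0.290 mg/L

For a continuous step input, C/C₀ ≈ ½·erfc((x−vt)/(2√(Dt))).
vt = 0.065 × 2900 = 188.5 m and 2√(Dt) = 2√(0.90 × 2900) = 102.2 m.
Argument (x−vt)/(2√(Dt)) = (260 − 188.5)/102.2 = 0.6996; ½·erfc(0.6996) = 0.1612.
C = 1.8 × 0.1612 = 0.290 mg/L.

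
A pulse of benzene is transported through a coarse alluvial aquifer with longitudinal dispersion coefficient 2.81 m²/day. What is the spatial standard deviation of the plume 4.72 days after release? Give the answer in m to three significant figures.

Dispersive spreading gives a Gaussian with σ² = 2Dt; advection only shifts the center.
σ = √(2 × 2.81 × 4.72) = 5.15 m.

5.15 m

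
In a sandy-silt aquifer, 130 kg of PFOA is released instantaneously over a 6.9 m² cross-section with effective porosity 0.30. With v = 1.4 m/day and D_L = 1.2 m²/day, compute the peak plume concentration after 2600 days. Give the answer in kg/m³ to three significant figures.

0.317 kg/m³

The peak of an instantaneous 1D plume sits at x = vt; there the Gaussian factor is 1 and C_max = M/(n_e·A·√(4πDt)), where n_e·A is the pore area the mass is dissolved in.
√(4πDt) = √(4π × 1.2 × 2600) = 198.0 m, so C_max = 130/(0.30 × 6.9 × 198.0) = 0.317 kg/m³.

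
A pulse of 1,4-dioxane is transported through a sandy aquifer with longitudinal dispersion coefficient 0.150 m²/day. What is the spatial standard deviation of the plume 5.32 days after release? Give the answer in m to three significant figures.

Dispersive spreading gives a Gaussian with σ² = 2Dt; advection only shifts the center.
σ = √(2 × 0.150 × 5.32) = 1.26 m.

1.26 m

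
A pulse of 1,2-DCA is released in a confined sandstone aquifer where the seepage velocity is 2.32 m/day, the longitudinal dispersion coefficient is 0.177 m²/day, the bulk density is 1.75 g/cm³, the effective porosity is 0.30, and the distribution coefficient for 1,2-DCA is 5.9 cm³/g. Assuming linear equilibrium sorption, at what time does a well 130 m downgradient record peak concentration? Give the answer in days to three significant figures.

1980 days

Retardation factor R = 1 + ρ_b·K_d/n = 1 + 1.75 × 5.9/0.30 = 35.42.
Sorption retards both mechanisms: v_R = v/R = 0.06550 m/day, D_R = D/R = 0.004997 m²/day.
Peak time from v_R²t² + 2D_R t − x² = 0: t = (√(D_R² + v_R²x²) − D_R)/v_R².
√(D_R² + v_R²x²) = √(0.004997² + 0.06550² × 130²) = 8.515; v_R² = 0.004290.
t = (8.515 − 0.004997)/0.004290 = 1980 days.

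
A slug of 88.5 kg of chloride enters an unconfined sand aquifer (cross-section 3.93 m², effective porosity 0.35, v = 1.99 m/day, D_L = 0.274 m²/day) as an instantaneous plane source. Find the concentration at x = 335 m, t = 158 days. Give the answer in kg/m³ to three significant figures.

0.239 kg/m³

For an instantaneous plane source, C(x,t) = M/(n_e·A·√(4πDt)) · exp(−(x−vt)²/(4Dt)), with n_e·A the pore (flow) area.
Plume center vt = 1.99 × 158 = 314.42 m, so the well at 335 m is 20.58 m downgradient of the peak.
√(4πDt) = 23.32 m, giving peak height M/(n_e·A·√(4πDt)) = 88.5/(0.35 × 3.93 × 23.32) = 2.759 kg/m³.
(x−vt)²/(4Dt) = (20.58)²/(4 × 0.274 × 158) = 2.446; exp(−2.446) = 0.08664.
C = 2.759 × 0.08664 = 0.239 kg/m³.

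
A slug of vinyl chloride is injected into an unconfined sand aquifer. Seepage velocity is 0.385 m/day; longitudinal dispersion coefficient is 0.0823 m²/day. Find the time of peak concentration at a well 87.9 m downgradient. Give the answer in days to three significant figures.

228 days

For the 1D instantaneous-source solution, setting ∂C/∂t = 0 at fixed x gives v²t² + 2Dt − x² = 0, so t = (√(D² + v²x²) − D)/v².
√(D² + v²x²) = √(0.0823² + 0.385² × 87.9²) = 33.84; v² = 0.148225.
t = (33.84 − 0.0823)/0.148225 = 228 days (vs. the pure-advection estimate x/v = 228 d).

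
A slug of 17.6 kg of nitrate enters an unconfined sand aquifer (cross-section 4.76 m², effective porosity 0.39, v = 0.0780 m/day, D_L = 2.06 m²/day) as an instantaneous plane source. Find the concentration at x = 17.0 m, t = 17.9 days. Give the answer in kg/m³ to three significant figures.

0.0845 kg/m³

For an instantaneous plane source, C(x,t) = M/(n_e·A·√(4πDt)) · exp(−(x−vt)²/(4Dt)), with n_e·A the pore (flow) area.
Plume center vt = 0.0780 × 17.9 = 1.3962 m, so the well at 17.0 m is 15.6038 m downgradient of the peak.
√(4πDt) = 21.53 m, giving peak height M/(n_e·A·√(4πDt)) = 17.6/(0.39 × 4.76 × 21.53) = 0.4403 kg/m³.
(x−vt)²/(4Dt) = (15.6038)²/(4 × 2.06 × 17.9) = 1.651; exp(−1.651) = 0.1919.
C = 0.4403 × 0.1919 = 0.0845 kg/m³.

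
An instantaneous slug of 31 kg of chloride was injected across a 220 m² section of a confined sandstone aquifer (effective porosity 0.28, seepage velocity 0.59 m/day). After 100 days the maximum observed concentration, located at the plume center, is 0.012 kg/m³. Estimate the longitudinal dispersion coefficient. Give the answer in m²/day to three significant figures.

At the plume center C_max = M/(n_e·A·√(4πDt)), so D = M²/(4πt·(n_e·A·C_max)²).
n_e·A·C_max = 0.28 × 220 × 0.012 = 0.7392 kg/m.
D = 31²/(4π × 100 × 0.7392²) = 1.40 m²/day.

1.40 m²/day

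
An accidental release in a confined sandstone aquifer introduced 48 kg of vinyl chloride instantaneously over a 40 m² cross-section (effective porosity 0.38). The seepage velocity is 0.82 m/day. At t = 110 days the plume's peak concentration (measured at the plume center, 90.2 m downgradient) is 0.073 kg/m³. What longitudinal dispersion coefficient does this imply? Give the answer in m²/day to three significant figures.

1.35 m²/day

At the plume center C_max = M/(n_e·A·√(4πDt)), so D = M²/(4πt·(n_e·A·C_max)²).
n_e·A·C_max = 0.38 × 40 × 0.073 = 1.110 kg/m.
D = 48²/(4π × 110 × 1.110²) = 1.35 m²/day.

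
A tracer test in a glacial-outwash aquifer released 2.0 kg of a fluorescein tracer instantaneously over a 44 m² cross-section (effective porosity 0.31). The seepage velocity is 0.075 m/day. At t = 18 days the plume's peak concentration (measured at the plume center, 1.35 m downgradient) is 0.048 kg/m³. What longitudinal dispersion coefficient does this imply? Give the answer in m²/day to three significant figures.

0.0413 m²/day

At the plume center C_max = M/(n_e·A·√(4πDt)), so D = M²/(4πt·(n_e·A·C_max)²).
n_e·A·C_max = 0.31 × 44 × 0.048 = 0.6547 kg/m.
D = 2.0²/(4π × 18 × 0.6547²) = 0.0413 m²/day.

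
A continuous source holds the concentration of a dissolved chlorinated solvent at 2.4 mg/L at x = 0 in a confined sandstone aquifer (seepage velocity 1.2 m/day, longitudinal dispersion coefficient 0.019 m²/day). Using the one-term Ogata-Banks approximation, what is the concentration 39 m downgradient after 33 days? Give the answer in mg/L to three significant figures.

For a continuous step input, C/C₀ ≈ ½·erfc((x−vt)/(2√(Dt))).
vt = 1.2 × 33 = 39.6 m and 2√(Dt) = 2√(0.019 × 33) = 1.584 m.
Argument (x−vt)/(2√(Dt)) = (39 − 39.6)/1.584 = -0.3788; ½·erfc(-0.3788) = 0.7039.
C = 2.4 × 0.7039 = 1.69 mg/L.

1.69 mg/L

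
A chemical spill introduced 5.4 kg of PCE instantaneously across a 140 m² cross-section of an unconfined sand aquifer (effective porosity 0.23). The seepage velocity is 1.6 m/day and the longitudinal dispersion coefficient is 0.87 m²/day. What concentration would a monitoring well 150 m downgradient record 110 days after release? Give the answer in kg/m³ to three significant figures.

For an instantaneous plane source, C(x,t) = M/(n_e·A·√(4πDt)) · exp(−(x−vt)²/(4Dt)), with n_e·A the pore (flow) area.
Plume center vt = 1.6 × 110 = 176 m, so the well at 150 m is 26 m upgradient of the peak.
√(4πDt) = 34.68 m, giving peak height M/(n_e·A·√(4πDt)) = 5.4/(0.23 × 140 × 34.68) = 0.004836 kg/m³.
(x−vt)²/(4Dt) = (-26)²/(4 × 0.87 × 110) = 1.766; exp(−1.766) = 0.1710.
C = 0.004836 × 0.1710 = 0.000827 kg/m³.

0.000827 kg/m³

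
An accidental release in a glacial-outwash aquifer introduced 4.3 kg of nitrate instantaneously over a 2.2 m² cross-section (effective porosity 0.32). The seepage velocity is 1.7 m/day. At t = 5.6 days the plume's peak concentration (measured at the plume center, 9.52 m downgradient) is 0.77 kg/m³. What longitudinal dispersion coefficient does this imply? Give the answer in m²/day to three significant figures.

0.894 m²/day

At the plume center C_max = M/(n_e·A·√(4πDt)), so D = M²/(4πt·(n_e·A·C_max)²).
n_e·A·C_max = 0.32 × 2.2 × 0.77 = 0.5421 kg/m.
D = 4.3²/(4π × 5.6 × 0.5421²) = 0.894 m²/day.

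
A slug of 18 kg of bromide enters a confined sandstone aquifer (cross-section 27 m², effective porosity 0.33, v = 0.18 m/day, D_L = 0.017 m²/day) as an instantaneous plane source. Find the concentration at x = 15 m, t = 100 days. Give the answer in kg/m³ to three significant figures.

For an instantaneous plane source, C(x,t) = M/(n_e·A·√(4πDt)) · exp(−(x−vt)²/(4Dt)), with n_e·A the pore (flow) area.
Plume center vt = 0.18 × 100 = 18 m, so the well at 15 m is 3 m upgradient of the peak.
√(4πDt) = 4.622 m, giving peak height M/(n_e·A·√(4πDt)) = 18/(0.33 × 27 × 4.622) = 0.4371 kg/m³.
(x−vt)²/(4Dt) = (-3)²/(4 × 0.017 × 100) = 1.324; exp(−1.324) = 0.2661.
C = 0.4371 × 0.2661 = 0.116 kg/m³.

0.116 kg/m³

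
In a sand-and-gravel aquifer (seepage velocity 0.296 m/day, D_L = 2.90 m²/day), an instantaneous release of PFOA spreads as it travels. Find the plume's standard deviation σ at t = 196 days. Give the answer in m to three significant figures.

33.7 m

Dispersive spreading gives a Gaussian with σ² = 2Dt; advection only shifts the center.
σ = √(2 × 2.90 × 196) = 33.7 m.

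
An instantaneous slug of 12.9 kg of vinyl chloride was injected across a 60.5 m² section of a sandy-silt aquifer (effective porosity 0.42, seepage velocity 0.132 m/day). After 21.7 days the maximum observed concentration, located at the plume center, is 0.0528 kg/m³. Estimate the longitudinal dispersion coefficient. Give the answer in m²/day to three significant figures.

At the plume center C_max = M/(n_e·A·√(4πDt)), so D = M²/(4πt·(n_e·A·C_max)²).
n_e·A·C_max = 0.42 × 60.5 × 0.0528 = 1.342 kg/m.
D = 12.9²/(4π × 21.7 × 1.342²) = 0.339 m²/day.

0.339 m²/day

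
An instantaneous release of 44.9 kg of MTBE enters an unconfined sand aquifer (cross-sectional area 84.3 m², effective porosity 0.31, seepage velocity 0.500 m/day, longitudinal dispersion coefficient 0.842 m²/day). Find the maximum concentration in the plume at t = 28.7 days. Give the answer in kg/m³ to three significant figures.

The peak of an instantaneous 1D plume sits at x = vt; there the Gaussian factor is 1 and C_max = M/(n_e·A·√(4πDt)), where n_e·A is the pore area the mass is dissolved in.
√(4πDt) = √(4π × 0.842 × 28.7) = 17.43 m, so C_max = 44.9/(0.31 × 84.3 × 17.43) = 0.0986 kg/m³.

0.0986 kg/m³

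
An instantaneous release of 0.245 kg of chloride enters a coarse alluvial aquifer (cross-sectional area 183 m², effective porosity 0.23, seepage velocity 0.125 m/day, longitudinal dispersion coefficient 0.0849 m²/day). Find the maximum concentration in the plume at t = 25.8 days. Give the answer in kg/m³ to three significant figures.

The peak of an instantaneous 1D plume sits at x = vt; there the Gaussian factor is 1 and C_max = M/(n_e·A·√(4πDt)), where n_e·A is the pore area the mass is dissolved in.
√(4πDt) = √(4π × 0.0849 × 25.8) = 5.246 m, so C_max = 0.245/(0.23 × 183 × 5.246) = 0.00111 kg/m³.

0.00111 kg/m³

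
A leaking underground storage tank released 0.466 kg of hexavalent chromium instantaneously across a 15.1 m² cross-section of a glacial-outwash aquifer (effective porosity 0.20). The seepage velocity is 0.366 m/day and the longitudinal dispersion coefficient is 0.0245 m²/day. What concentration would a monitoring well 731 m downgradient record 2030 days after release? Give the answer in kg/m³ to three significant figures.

For an instantaneous plane source, C(x,t) = M/(n_e·A·√(4πDt)) · exp(−(x−vt)²/(4Dt)), with n_e·A the pore (flow) area.
Plume center vt = 0.366 × 2030 = 742.98 m, so the well at 731 m is 11.98 m upgradient of the peak.
√(4πDt) = 25.00 m, giving peak height M/(n_e·A·√(4πDt)) = 0.466/(0.20 × 15.1 × 25.00) = 0.006172 kg/m³.
(x−vt)²/(4Dt) = (-11.98)²/(4 × 0.0245 × 2030) = 0.7214; exp(−0.7214) = 0.4861.
C = 0.006172 × 0.4861 = 0.00300 kg/m³.

0.00300 kg/m³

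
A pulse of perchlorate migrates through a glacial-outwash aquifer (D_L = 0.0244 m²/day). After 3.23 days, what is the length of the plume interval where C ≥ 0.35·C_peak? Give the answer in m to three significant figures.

The plume is Gaussian with σ = √(2Dt) = √(2 × 0.0244 × 3.23) = 0.3970 m.
C/C_peak = exp(−Δx²/(2σ²)) = 0.35 ⇒ Δx = σ·√(−2 ln 0.35) = 0.3970 × 1.449 = 0.5753 m.
Width = 2Δx = 1.15 m.

1.15 m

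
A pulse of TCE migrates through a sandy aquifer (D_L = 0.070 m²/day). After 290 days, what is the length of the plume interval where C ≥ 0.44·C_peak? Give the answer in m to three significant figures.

The plume is Gaussian with σ = √(2Dt) = √(2 × 0.070 × 290) = 6.372 m.
C/C_peak = exp(−Δx²/(2σ²)) = 0.44 ⇒ Δx = σ·√(−2 ln 0.44) = 6.372 × 1.281 = 8.163 m.
Width = 2Δx = 16.3 m.

16.3 m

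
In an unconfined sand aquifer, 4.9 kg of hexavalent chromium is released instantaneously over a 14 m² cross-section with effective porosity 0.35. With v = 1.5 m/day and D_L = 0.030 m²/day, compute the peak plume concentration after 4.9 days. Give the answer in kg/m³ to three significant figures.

The peak of an instantaneous 1D plume sits at x = vt; there the Gaussian factor is 1 and C_max = M/(n_e·A·√(4πDt)), where n_e·A is the pore area the mass is dissolved in.
√(4πDt) = √(4π × 0.030 × 4.9) = 1.359 m, so C_max = 4.9/(0.35 × 14 × 1.359) = 0.736 kg/m³.

0.736 kg/m³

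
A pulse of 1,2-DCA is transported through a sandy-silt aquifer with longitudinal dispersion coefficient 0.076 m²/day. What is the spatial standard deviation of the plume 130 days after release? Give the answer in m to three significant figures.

Dispersive spreading gives a Gaussian with σ² = 2Dt; advection only shifts the center.
σ = √(2 × 0.076 × 130) = 4.45 m.

4.45 m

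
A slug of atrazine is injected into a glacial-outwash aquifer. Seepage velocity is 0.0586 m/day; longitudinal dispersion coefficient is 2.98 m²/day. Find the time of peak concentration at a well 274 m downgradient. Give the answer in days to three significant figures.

For the 1D instantaneous-source solution, setting ∂C/∂t = 0 at fixed x gives v²t² + 2Dt − x² = 0, so t = (√(D² + v²x²) − D)/v².
√(D² + v²x²) = √(2.98² + 0.0586² × 274²) = 16.33; v² = 0.00343396.
t = (16.33 − 2.98)/0.00343396 = 3890 days (vs. the pure-advection estimate x/v = 4680 d).

3890 days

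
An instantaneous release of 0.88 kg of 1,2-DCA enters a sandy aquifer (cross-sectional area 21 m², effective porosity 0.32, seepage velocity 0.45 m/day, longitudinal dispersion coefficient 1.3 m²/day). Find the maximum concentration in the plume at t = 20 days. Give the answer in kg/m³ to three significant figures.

The peak of an instantaneous 1D plume sits at x = vt; there the Gaussian factor is 1 and C_max = M/(n_e·A·√(4πDt)), where n_e·A is the pore area the mass is dissolved in.
√(4πDt) = √(4π × 1.3 × 20) = 18.08 m, so C_max = 0.88/(0.32 × 21 × 18.08) = 0.00724 kg/m³.

0.00724 kg/m³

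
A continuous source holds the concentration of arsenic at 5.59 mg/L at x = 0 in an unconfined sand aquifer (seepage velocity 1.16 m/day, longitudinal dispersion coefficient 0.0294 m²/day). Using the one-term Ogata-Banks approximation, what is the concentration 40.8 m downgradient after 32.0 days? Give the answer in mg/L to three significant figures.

0.0204 mg/L

For a continuous step input, C/C₀ ≈ ½·erfc((x−vt)/(2√(Dt))).
vt = 1.16 × 32.0 = 37.12 m and 2√(Dt) = 2√(0.0294 × 32.0) = 1.940 m.
Argument (x−vt)/(2√(Dt)) = (40.8 − 37.12)/1.940 = 1.897; ½·erfc(1.897) = 0.003651.
C = 5.59 × 0.003651 = 0.0204 mg/L.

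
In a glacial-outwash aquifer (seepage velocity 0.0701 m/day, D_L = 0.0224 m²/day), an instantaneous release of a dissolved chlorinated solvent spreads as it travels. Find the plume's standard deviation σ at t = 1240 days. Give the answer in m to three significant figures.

7.45 m

Dispersive spreading gives a Gaussian with σ² = 2Dt; advection only shifts the center.
σ = √(2 × 0.0224 × 1240) = 7.45 m.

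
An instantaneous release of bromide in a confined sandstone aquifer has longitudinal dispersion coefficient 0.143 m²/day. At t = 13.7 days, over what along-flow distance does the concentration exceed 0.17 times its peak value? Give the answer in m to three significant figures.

The plume is Gaussian with σ = √(2Dt) = √(2 × 0.143 × 13.7) = 1.979 m.
C/C_peak = exp(−Δx²/(2σ²)) = 0.17 ⇒ Δx = σ·√(−2 ln 0.17) = 1.979 × 1.883 = 3.726 m.
Width = 2Δx = 7.45 m.

7.45 m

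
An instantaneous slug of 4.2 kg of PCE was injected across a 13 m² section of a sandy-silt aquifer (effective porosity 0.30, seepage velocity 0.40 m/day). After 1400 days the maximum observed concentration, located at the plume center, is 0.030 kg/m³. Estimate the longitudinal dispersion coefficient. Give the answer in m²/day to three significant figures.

At the plume center C_max = M/(n_e·A·√(4πDt)), so D = M²/(4πt·(n_e·A·C_max)²).
n_e·A·C_max = 0.30 × 13 × 0.030 = 0.1170 kg/m.
D = 4.2²/(4π × 1400 × 0.1170²) = 0.0732 m²/day.

0.0732 m²/day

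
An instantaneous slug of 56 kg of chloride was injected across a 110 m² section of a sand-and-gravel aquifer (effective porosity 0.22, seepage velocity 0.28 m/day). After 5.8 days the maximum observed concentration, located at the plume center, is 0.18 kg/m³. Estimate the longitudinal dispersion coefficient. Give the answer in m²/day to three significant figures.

At the plume center C_max = M/(n_e·A·√(4πDt)), so D = M²/(4πt·(n_e·A·C_max)²).
n_e·A·C_max = 0.22 × 110 × 0.18 = 4.356 kg/m.
D = 56²/(4π × 5.8 × 4.356²) = 2.27 m²/day.

2.27 m²/day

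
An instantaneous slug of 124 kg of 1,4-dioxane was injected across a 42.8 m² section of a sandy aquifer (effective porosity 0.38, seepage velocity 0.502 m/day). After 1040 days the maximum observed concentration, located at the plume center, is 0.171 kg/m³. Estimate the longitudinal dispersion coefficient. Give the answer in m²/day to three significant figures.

At the plume center C_max = M/(n_e·A·√(4πDt)), so D = M²/(4πt·(n_e·A·C_max)²).
n_e·A·C_max = 0.38 × 42.8 × 0.171 = 2.781 kg/m.
D = 124²/(4π × 1040 × 2.781²) = 0.152 m²/day.

0.152 m²/day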